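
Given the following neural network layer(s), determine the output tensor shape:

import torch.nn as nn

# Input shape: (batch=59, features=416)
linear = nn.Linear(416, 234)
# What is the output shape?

Input shape: (59, 416)
Output shape: (59, 234)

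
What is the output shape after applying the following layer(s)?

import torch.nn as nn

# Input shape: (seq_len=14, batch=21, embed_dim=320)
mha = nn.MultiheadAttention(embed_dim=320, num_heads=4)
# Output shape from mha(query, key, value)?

Input shape: (14, 21, 320)
Output shape: (14, 21, 320)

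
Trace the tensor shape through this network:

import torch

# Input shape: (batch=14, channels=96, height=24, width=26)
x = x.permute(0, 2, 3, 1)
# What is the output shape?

Input shape: (14, 96, 24, 26)
Output shape: (14, 24, 26, 96)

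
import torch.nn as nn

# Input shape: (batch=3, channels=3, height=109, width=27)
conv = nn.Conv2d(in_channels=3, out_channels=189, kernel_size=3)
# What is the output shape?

Input shape: (3, 3, 109, 27)
Output shape: (3, 189, 107, 25)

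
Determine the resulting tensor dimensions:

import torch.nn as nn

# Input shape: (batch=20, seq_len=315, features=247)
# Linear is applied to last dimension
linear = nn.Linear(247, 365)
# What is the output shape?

Input shape: (20, 315, 247)
Output shape: (20, 315, 365)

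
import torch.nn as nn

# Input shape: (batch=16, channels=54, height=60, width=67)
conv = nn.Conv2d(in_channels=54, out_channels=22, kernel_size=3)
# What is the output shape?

Input shape: (16, 54, 60, 67)
Output shape: (16, 22, 58, 65)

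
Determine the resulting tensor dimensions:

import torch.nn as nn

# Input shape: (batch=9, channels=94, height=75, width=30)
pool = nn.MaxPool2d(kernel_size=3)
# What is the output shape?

Input shape: (9, 94, 75, 30)
Output shape: (9, 94, 25, 10)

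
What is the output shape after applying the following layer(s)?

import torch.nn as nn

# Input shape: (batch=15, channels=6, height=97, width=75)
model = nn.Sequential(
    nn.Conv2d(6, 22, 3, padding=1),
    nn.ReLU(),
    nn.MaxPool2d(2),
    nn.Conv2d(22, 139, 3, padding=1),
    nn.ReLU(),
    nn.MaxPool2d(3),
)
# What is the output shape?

Input shape: (15, 6, 97, 75)
  -> after first Conv2d: (15, 22, 97, 75)
  -> after first MaxPool2d: (15, 22, 48, 37)
  -> after second Conv2d: (15, 139, 48, 37)
Output shape: (15, 139, 16, 12)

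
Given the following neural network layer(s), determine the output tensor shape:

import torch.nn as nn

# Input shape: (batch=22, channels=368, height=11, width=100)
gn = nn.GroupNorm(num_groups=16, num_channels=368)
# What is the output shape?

Input shape: (22, 368, 11, 100)
Output shape: (22, 368, 11, 100)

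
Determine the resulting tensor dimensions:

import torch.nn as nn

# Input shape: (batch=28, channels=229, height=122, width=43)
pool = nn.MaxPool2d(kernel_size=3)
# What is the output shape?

Input shape: (28, 229, 122, 43)
Output shape: (28, 229, 40, 14)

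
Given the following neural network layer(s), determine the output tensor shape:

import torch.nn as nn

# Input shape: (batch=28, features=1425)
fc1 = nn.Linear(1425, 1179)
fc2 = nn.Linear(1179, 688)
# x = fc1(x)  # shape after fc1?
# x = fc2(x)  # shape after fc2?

Input shape: (28, 1425)
  -> after fc1: (28, 1179)
Output shape: (28, 688)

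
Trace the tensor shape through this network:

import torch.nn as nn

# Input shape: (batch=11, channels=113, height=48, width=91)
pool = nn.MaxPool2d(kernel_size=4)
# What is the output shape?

Input shape: (11, 113, 48, 91)
Output shape: (11, 113, 12, 22)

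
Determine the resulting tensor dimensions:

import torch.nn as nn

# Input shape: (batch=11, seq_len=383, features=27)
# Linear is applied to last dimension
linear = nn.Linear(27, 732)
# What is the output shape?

Input shape: (11, 383, 27)
Output shape: (11, 383, 732)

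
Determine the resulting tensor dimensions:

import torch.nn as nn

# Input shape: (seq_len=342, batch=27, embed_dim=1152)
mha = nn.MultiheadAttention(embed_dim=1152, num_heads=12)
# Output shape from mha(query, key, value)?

Input shape: (342, 27, 1152)
Output shape: (342, 27, 1152)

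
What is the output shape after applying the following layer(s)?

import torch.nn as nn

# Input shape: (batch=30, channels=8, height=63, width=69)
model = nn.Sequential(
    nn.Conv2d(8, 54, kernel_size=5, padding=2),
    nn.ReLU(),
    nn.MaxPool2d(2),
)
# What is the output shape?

Input shape: (30, 8, 63, 69)
  -> after Conv2d: (30, 54, 63, 69)
  -> after ReLU: (30, 54, 63, 69)
Output shape: (30, 54, 31, 34)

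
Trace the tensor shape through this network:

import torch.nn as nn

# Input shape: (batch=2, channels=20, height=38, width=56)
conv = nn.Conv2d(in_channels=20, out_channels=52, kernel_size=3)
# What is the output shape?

Input shape: (2, 20, 38, 56)
Output shape: (2, 52, 36, 54)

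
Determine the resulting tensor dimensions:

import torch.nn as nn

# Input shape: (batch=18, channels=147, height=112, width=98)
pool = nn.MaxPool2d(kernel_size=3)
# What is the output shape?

Input shape: (18, 147, 112, 98)
Output shape: (18, 147, 37, 32)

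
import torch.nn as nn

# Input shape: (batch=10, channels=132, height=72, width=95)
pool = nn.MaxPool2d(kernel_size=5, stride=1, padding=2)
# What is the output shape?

Input shape: (10, 132, 72, 95)
Output shape: (10, 132, 72, 95)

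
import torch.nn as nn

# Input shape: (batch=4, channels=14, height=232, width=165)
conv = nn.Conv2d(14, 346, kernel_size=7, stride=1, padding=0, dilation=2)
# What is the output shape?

Input shape: (4, 14, 232, 165)
Output shape: (4, 346, 220, 153)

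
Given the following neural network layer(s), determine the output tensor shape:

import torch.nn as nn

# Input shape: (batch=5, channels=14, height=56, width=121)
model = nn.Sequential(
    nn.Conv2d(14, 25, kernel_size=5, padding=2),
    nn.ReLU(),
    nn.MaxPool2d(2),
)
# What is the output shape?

Input shape: (5, 14, 56, 121)
  -> after Conv2d: (5, 25, 56, 121)
  -> after ReLU: (5, 25, 56, 121)
Output shape: (5, 25, 28, 60)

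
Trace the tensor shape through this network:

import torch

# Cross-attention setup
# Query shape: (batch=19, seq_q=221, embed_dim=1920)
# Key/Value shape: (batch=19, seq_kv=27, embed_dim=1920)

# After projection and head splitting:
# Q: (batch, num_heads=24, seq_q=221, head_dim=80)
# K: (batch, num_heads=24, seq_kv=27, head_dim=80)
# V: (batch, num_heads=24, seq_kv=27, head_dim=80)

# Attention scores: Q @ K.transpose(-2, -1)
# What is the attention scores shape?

Input shape: (19, 221, 1920)
Output shape: (19, 24, 221, 27)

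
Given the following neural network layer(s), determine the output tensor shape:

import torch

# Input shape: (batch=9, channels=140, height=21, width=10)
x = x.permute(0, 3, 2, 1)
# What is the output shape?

Input shape: (9, 140, 21, 10)
Output shape: (9, 10, 21, 140)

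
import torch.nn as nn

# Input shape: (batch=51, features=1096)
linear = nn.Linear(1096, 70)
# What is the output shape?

Input shape: (51, 1096)
Output shape: (51, 70)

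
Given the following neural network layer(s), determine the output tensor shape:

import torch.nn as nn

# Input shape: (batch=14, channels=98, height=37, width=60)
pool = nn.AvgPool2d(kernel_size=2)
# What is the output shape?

Input shape: (14, 98, 37, 60)
Output shape: (14, 98, 18, 30)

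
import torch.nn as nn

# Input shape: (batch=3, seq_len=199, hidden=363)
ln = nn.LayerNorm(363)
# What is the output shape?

Input shape: (3, 199, 363)
Output shape: (3, 199, 363)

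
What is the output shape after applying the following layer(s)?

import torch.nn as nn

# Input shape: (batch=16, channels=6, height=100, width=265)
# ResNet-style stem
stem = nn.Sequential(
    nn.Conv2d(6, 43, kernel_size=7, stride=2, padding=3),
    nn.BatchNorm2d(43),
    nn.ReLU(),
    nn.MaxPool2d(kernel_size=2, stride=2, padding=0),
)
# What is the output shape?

Input shape: (16, 6, 100, 265)
  -> after Conv2d 7x7 stride=2: (16, 43, 50, 133)
Output shape: (16, 43, 25, 66)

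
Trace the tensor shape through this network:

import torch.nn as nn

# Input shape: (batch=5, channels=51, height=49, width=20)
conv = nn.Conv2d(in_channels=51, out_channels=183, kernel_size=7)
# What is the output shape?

Input shape: (5, 51, 49, 20)
Output shape: (5, 183, 43, 14)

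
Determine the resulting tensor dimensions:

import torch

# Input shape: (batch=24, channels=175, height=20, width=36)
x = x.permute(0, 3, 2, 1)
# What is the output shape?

Input shape: (24, 175, 20, 36)
Output shape: (24, 36, 20, 175)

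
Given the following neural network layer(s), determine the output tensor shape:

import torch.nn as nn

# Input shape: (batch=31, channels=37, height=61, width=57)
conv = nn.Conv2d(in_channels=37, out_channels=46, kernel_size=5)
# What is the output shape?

Input shape: (31, 37, 61, 57)
Output shape: (31, 46, 57, 53)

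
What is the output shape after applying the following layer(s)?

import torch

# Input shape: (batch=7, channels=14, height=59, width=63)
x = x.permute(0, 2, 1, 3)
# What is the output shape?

Input shape: (7, 14, 59, 63)
Output shape: (7, 59, 14, 63)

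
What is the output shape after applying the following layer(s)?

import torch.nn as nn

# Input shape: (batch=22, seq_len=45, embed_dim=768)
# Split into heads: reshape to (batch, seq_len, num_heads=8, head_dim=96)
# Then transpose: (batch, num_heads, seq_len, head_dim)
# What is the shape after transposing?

Input shape: (22, 45, 768)
  -> after reshape: (22, 45, 8, 96)
Output shape: (22, 8, 45, 96)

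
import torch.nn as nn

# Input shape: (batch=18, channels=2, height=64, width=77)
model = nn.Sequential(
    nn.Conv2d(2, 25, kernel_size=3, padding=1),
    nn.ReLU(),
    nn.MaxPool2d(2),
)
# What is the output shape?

Input shape: (18, 2, 64, 77)
  -> after Conv2d: (18, 25, 64, 77)
  -> after ReLU: (18, 25, 64, 77)
Output shape: (18, 25, 32, 38)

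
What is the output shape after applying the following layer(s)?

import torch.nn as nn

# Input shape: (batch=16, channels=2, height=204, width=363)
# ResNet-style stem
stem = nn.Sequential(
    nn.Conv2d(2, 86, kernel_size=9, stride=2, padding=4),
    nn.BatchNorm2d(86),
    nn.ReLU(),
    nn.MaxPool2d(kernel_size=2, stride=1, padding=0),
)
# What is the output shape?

Input shape: (16, 2, 204, 363)
  -> after Conv2d 9x9 stride=2: (16, 86, 102, 182)
Output shape: (16, 86, 101, 181)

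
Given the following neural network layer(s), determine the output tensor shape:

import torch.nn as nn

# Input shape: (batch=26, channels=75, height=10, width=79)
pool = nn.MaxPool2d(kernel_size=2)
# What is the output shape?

Input shape: (26, 75, 10, 79)
Output shape: (26, 75, 5, 39)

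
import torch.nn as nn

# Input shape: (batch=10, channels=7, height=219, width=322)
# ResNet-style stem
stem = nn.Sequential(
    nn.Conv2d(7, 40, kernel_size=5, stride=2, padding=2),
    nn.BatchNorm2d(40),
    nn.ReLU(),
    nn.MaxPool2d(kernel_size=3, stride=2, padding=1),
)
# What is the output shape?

Input shape: (10, 7, 219, 322)
  -> after Conv2d 5x5 stride=2: (10, 40, 110, 161)
Output shape: (10, 40, 55, 81)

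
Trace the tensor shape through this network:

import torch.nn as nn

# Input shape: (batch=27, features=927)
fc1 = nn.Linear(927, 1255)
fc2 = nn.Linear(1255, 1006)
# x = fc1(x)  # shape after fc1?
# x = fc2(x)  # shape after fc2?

Input shape: (27, 927)
  -> after fc1: (27, 1255)
Output shape: (27, 1006)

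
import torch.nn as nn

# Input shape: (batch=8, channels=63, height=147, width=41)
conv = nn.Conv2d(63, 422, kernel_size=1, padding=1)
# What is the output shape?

Input shape: (8, 63, 147, 41)
Output shape: (8, 422, 149, 43)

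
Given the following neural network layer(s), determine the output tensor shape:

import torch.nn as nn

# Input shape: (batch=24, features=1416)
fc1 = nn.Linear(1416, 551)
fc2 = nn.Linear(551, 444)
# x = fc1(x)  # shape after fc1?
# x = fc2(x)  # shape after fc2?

Input shape: (24, 1416)
  -> after fc1: (24, 551)
Output shape: (24, 444)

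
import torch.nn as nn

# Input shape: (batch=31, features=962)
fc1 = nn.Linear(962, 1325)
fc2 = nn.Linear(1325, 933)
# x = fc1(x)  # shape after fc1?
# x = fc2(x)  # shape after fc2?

Input shape: (31, 962)
  -> after fc1: (31, 1325)
Output shape: (31, 933)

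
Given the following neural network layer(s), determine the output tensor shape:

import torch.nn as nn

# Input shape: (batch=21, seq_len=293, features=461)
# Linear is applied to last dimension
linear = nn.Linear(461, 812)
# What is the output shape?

Input shape: (21, 293, 461)
Output shape: (21, 293, 812)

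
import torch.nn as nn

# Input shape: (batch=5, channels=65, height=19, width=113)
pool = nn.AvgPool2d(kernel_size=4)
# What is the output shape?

Input shape: (5, 65, 19, 113)
Output shape: (5, 65, 4, 28)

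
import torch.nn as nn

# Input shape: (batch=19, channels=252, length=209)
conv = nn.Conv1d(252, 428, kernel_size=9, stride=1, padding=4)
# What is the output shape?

Input shape: (19, 252, 209)
Output shape: (19, 428, 209)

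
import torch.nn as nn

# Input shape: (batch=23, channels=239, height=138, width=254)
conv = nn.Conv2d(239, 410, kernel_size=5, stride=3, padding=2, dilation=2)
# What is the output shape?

Input shape: (23, 239, 138, 254)
Output shape: (23, 410, 45, 84)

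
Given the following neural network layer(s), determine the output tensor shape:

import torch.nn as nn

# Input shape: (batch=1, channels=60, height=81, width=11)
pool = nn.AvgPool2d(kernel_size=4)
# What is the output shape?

Input shape: (1, 60, 81, 11)
Output shape: (1, 60, 20, 2)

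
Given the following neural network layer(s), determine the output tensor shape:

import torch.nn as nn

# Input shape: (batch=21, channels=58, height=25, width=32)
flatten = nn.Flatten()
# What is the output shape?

Input shape: (21, 58, 25, 32)
Output shape: (21, 46400)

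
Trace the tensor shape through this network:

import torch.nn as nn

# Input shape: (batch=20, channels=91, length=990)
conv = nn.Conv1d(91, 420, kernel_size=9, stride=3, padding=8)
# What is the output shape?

Input shape: (20, 91, 990)
Output shape: (20, 420, 333)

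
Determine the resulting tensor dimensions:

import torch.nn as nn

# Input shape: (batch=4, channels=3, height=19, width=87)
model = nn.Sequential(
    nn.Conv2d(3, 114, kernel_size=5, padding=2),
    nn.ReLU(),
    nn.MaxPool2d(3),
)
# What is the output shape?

Input shape: (4, 3, 19, 87)
  -> after Conv2d: (4, 114, 19, 87)
  -> after ReLU: (4, 114, 19, 87)
Output shape: (4, 114, 6, 29)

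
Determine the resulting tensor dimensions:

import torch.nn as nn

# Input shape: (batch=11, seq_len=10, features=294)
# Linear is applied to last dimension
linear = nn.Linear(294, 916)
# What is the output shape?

Input shape: (11, 10, 294)
Output shape: (11, 10, 916)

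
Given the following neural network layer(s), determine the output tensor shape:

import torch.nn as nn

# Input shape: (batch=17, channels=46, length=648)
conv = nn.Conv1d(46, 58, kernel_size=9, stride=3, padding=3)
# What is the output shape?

Input shape: (17, 46, 648)
Output shape: (17, 58, 216)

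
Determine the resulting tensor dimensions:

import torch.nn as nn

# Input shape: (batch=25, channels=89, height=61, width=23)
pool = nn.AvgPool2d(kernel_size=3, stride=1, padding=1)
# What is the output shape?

Input shape: (25, 89, 61, 23)
Output shape: (25, 89, 61, 23)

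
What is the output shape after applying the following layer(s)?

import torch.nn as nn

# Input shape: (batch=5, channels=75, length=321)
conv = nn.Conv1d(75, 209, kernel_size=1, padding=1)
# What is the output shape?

Input shape: (5, 75, 321)
Output shape: (5, 209, 323)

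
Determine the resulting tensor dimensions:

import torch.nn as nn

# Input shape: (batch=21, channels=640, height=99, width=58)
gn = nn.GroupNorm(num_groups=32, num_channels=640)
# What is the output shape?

Input shape: (21, 640, 99, 58)
Output shape: (21, 640, 99, 58)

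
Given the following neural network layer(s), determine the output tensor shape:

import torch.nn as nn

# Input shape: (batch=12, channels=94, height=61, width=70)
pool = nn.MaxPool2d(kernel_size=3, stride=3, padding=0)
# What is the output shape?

Input shape: (12, 94, 61, 70)
Output shape: (12, 94, 20, 23)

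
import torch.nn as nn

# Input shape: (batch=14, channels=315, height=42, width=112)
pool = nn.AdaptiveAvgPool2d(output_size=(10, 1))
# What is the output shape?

Input shape: (14, 315, 42, 112)
Output shape: (14, 315, 10, 1)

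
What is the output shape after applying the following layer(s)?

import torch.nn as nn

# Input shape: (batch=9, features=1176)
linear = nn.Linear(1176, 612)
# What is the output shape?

Input shape: (9, 1176)
Output shape: (9, 612)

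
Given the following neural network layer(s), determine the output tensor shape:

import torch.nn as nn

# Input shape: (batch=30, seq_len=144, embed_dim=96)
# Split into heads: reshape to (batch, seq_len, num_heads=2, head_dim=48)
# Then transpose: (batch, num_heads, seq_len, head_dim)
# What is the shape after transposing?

Input shape: (30, 144, 96)
  -> after reshape: (30, 144, 2, 48)
Output shape: (30, 2, 144, 48)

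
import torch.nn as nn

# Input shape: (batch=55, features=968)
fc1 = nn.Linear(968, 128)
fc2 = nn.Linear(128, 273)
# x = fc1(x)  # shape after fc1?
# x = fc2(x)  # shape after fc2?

Input shape: (55, 968)
  -> after fc1: (55, 128)
Output shape: (55, 273)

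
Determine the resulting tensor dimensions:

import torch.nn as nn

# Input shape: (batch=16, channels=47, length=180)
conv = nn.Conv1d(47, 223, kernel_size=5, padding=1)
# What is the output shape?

Input shape: (16, 47, 180)
Output shape: (16, 223, 178)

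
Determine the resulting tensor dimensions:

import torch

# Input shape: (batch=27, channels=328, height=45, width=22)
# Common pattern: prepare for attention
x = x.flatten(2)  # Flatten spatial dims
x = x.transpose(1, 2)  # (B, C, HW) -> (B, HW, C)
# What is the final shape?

Input shape: (27, 328, 45, 22)
  -> after flatten(2): (27, 328, 990)
Output shape: (27, 990, 328)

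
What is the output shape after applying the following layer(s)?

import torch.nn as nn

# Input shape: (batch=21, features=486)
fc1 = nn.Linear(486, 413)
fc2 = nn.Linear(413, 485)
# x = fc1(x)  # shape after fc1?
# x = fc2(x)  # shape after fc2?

Input shape: (21, 486)
  -> after fc1: (21, 413)
Output shape: (21, 485)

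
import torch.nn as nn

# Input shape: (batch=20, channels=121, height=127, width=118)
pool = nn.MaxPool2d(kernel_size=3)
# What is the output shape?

Input shape: (20, 121, 127, 118)
Output shape: (20, 121, 42, 39)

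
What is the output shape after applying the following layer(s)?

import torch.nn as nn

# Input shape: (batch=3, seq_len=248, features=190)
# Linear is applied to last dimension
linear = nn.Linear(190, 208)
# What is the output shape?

Input shape: (3, 248, 190)
Output shape: (3, 248, 208)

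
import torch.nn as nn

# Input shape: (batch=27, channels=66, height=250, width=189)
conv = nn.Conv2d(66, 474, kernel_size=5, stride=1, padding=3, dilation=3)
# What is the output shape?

Input shape: (27, 66, 250, 189)
Output shape: (27, 474, 244, 183)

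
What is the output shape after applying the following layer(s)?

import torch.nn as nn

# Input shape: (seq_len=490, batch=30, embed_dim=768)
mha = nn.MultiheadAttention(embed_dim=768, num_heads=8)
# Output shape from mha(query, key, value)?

Input shape: (490, 30, 768)
Output shape: (490, 30, 768)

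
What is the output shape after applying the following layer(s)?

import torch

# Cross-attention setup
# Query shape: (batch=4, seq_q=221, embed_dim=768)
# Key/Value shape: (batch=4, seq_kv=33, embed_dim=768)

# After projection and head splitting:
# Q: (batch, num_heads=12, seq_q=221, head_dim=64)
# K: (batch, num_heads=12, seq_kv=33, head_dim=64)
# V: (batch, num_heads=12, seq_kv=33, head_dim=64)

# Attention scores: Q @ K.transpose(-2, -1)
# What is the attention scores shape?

Input shape: (4, 221, 768)
Output shape: (4, 12, 221, 33)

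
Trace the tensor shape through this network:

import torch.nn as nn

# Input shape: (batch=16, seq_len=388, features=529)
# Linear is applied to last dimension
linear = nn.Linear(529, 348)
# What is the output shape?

Input shape: (16, 388, 529)
Output shape: (16, 388, 348)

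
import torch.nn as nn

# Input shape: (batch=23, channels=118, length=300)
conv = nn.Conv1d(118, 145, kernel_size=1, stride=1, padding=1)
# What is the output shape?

Input shape: (23, 118, 300)
Output shape: (23, 145, 302)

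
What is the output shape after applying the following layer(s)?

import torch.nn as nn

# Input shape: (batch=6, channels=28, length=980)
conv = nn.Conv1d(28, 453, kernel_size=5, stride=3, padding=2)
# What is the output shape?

Input shape: (6, 28, 980)
Output shape: (6, 453, 327)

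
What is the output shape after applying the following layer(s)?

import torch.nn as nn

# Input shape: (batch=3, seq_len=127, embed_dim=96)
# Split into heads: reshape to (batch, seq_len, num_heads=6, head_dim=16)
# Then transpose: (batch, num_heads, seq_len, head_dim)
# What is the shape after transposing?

Input shape: (3, 127, 96)
  -> after reshape: (3, 127, 6, 16)
Output shape: (3, 6, 127, 16)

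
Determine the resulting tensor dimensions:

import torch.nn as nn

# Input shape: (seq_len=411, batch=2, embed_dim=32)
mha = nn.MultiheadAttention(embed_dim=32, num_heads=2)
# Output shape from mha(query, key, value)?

Input shape: (411, 2, 32)
Output shape: (411, 2, 32)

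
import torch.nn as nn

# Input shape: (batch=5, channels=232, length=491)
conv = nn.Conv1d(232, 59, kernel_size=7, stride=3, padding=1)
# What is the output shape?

Input shape: (5, 232, 491)
Output shape: (5, 59, 163)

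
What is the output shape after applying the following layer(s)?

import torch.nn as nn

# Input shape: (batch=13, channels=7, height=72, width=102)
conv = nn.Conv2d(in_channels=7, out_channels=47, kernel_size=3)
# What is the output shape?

Input shape: (13, 7, 72, 102)
Output shape: (13, 47, 70, 100)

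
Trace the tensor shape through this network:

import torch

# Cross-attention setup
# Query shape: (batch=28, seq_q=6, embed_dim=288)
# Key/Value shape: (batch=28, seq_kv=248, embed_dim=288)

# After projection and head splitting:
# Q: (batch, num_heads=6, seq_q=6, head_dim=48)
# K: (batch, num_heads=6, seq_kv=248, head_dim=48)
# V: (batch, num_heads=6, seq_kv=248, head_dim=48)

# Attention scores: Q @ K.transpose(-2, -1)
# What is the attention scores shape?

Input shape: (28, 6, 288)
Output shape: (28, 6, 6, 248)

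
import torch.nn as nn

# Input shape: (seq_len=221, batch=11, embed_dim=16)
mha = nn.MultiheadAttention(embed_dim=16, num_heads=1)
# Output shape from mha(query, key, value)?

Input shape: (221, 11, 16)
Output shape: (221, 11, 16)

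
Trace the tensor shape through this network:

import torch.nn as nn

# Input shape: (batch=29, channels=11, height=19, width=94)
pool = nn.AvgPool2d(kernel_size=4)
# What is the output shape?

Input shape: (29, 11, 19, 94)
Output shape: (29, 11, 4, 23)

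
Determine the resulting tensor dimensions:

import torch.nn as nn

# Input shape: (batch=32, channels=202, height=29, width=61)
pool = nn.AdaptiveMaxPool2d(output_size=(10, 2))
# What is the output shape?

Input shape: (32, 202, 29, 61)
Output shape: (32, 202, 10, 2)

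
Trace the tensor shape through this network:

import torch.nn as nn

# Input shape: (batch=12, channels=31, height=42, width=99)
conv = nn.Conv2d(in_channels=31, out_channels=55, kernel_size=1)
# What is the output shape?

Input shape: (12, 31, 42, 99)
Output shape: (12, 55, 42, 99)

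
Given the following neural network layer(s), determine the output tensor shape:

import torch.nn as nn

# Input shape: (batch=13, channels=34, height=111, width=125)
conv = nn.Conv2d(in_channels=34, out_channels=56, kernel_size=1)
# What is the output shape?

Input shape: (13, 34, 111, 125)
Output shape: (13, 56, 111, 125)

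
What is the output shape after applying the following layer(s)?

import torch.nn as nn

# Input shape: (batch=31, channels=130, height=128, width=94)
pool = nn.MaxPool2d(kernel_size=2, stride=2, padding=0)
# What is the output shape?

Input shape: (31, 130, 128, 94)
Output shape: (31, 130, 64, 47)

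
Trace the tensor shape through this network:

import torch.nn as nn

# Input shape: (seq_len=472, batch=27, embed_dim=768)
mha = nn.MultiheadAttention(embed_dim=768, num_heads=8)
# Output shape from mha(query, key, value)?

Input shape: (472, 27, 768)
Output shape: (472, 27, 768)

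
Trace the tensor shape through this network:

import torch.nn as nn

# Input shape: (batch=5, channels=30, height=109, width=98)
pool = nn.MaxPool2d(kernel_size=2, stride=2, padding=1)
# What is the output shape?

Input shape: (5, 30, 109, 98)
Output shape: (5, 30, 55, 50)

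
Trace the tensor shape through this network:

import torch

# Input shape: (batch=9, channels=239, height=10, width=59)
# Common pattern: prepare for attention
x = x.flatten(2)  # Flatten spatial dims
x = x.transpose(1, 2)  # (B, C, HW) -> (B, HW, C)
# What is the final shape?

Input shape: (9, 239, 10, 59)
  -> after flatten(2): (9, 239, 590)
Output shape: (9, 590, 239)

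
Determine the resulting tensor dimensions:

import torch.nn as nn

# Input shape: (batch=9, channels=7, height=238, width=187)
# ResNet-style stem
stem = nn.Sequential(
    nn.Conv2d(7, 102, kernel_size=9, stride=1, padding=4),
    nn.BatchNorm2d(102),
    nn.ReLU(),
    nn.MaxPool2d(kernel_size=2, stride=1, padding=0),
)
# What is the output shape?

Input shape: (9, 7, 238, 187)
  -> after Conv2d 9x9 stride=1: (9, 102, 238, 187)
Output shape: (9, 102, 237, 186)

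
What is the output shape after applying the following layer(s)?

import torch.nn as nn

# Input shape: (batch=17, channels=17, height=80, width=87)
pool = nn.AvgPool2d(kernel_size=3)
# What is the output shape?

Input shape: (17, 17, 80, 87)
Output shape: (17, 17, 26, 29)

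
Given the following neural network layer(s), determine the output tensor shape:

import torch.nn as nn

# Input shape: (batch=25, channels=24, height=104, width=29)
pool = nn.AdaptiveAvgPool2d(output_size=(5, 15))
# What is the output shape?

Input shape: (25, 24, 104, 29)
Output shape: (25, 24, 5, 15)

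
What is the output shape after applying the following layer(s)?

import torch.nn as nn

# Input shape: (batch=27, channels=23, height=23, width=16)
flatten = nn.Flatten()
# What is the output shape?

Input shape: (27, 23, 23, 16)
Output shape: (27, 8464)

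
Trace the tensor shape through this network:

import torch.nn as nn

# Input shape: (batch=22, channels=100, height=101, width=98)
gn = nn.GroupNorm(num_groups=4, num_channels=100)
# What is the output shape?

Input shape: (22, 100, 101, 98)
Output shape: (22, 100, 101, 98)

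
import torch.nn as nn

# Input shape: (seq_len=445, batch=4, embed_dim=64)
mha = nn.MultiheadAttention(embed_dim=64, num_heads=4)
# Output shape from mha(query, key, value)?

Input shape: (445, 4, 64)
Output shape: (445, 4, 64)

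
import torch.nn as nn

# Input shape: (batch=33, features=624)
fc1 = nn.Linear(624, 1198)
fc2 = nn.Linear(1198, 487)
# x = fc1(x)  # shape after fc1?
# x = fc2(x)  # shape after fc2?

Input shape: (33, 624)
  -> after fc1: (33, 1198)
Output shape: (33, 487)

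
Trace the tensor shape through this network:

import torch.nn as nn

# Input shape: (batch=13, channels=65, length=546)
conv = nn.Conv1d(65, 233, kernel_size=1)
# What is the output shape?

Input shape: (13, 65, 546)
Output shape: (13, 233, 546)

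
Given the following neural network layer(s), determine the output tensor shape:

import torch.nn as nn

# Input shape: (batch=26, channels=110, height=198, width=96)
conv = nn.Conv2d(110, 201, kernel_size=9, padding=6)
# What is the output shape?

Input shape: (26, 110, 198, 96)
Output shape: (26, 201, 202, 100)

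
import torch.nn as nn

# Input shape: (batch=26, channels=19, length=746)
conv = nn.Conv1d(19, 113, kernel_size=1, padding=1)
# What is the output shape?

Input shape: (26, 19, 746)
Output shape: (26, 113, 748)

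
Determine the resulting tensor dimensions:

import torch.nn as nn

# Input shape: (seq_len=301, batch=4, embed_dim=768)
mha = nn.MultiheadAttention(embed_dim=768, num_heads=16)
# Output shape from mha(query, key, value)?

Input shape: (301, 4, 768)
Output shape: (301, 4, 768)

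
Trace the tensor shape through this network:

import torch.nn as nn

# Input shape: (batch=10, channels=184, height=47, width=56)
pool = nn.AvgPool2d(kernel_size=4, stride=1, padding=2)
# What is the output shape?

Input shape: (10, 184, 47, 56)
Output shape: (10, 184, 48, 57)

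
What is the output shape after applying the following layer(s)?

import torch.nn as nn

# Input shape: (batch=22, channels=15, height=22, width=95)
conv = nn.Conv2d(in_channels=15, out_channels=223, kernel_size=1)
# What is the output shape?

Input shape: (22, 15, 22, 95)
Output shape: (22, 223, 22, 95)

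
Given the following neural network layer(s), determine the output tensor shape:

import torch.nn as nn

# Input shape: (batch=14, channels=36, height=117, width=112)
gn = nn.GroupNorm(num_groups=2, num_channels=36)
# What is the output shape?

Input shape: (14, 36, 117, 112)
Output shape: (14, 36, 117, 112)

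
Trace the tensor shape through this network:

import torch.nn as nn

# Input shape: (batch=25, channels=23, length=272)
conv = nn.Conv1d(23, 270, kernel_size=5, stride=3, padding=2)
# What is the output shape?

Input shape: (25, 23, 272)
Output shape: (25, 270, 91)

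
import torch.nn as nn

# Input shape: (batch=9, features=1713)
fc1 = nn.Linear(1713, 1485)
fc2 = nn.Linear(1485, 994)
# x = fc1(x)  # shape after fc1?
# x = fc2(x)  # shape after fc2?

Input shape: (9, 1713)
  -> after fc1: (9, 1485)
Output shape: (9, 994)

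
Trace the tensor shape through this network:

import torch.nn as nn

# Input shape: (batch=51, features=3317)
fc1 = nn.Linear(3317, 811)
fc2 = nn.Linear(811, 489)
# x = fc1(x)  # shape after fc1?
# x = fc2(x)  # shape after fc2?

Input shape: (51, 3317)
  -> after fc1: (51, 811)
Output shape: (51, 489)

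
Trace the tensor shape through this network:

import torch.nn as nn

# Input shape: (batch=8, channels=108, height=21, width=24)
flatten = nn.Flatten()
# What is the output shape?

Input shape: (8, 108, 21, 24)
Output shape: (8, 54432)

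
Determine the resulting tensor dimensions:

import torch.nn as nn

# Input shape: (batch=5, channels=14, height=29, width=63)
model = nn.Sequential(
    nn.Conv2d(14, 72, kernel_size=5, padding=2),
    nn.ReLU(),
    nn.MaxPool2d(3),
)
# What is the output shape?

Input shape: (5, 14, 29, 63)
  -> after Conv2d: (5, 72, 29, 63)
  -> after ReLU: (5, 72, 29, 63)
Output shape: (5, 72, 9, 21)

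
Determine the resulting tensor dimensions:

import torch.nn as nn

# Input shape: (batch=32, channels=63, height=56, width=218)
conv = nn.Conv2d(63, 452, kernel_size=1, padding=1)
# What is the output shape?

Input shape: (32, 63, 56, 218)
Output shape: (32, 452, 58, 220)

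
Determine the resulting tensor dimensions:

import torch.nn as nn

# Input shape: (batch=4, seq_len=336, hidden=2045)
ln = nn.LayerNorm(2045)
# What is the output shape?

Input shape: (4, 336, 2045)
Output shape: (4, 336, 2045)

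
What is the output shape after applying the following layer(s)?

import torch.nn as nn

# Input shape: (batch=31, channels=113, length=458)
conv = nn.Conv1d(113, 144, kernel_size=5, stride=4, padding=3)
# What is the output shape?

Input shape: (31, 113, 458)
Output shape: (31, 144, 115)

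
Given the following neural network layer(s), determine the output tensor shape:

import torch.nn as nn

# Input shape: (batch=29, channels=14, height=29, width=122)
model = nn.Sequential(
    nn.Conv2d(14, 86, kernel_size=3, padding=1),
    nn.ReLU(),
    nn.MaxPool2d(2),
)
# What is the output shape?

Input shape: (29, 14, 29, 122)
  -> after Conv2d: (29, 86, 29, 122)
  -> after ReLU: (29, 86, 29, 122)
Output shape: (29, 86, 14, 61)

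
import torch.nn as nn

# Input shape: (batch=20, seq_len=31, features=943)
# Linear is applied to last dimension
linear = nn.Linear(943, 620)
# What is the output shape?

Input shape: (20, 31, 943)
Output shape: (20, 31, 620)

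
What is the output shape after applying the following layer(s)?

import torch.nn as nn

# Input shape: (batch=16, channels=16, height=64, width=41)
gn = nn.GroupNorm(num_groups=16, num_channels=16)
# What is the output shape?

Input shape: (16, 16, 64, 41)
Output shape: (16, 16, 64, 41)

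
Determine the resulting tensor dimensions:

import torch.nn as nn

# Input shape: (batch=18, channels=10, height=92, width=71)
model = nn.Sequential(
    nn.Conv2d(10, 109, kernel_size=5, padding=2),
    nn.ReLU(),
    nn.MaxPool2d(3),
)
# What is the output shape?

Input shape: (18, 10, 92, 71)
  -> after Conv2d: (18, 109, 92, 71)
  -> after ReLU: (18, 109, 92, 71)
Output shape: (18, 109, 30, 23)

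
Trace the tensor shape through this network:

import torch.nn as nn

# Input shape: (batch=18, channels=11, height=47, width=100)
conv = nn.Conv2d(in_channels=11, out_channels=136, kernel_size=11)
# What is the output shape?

Input shape: (18, 11, 47, 100)
Output shape: (18, 136, 37, 90)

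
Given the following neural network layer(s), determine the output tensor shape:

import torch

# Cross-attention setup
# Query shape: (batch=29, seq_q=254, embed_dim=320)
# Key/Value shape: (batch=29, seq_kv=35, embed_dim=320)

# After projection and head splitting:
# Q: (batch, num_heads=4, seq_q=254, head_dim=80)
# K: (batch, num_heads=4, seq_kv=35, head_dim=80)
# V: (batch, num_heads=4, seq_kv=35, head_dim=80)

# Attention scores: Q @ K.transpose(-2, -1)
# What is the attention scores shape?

Input shape: (29, 254, 320)
Output shape: (29, 4, 254, 35)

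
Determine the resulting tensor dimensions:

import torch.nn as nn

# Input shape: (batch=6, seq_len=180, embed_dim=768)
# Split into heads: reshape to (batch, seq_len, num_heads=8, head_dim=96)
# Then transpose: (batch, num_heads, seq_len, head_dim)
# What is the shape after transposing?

Input shape: (6, 180, 768)
  -> after reshape: (6, 180, 8, 96)
Output shape: (6, 8, 180, 96)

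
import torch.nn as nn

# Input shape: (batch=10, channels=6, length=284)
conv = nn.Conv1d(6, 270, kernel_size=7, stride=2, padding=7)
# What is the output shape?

Input shape: (10, 6, 284)
Output shape: (10, 270, 146)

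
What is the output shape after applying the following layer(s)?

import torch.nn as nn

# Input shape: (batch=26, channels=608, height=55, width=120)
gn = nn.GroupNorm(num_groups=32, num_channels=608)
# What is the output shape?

Input shape: (26, 608, 55, 120)
Output shape: (26, 608, 55, 120)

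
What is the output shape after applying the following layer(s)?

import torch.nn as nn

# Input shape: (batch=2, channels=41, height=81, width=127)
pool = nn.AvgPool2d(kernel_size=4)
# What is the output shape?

Input shape: (2, 41, 81, 127)
Output shape: (2, 41, 20, 31)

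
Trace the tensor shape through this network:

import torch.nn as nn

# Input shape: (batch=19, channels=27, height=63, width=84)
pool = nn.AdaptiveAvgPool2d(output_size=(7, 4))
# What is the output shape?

Input shape: (19, 27, 63, 84)
Output shape: (19, 27, 7, 4)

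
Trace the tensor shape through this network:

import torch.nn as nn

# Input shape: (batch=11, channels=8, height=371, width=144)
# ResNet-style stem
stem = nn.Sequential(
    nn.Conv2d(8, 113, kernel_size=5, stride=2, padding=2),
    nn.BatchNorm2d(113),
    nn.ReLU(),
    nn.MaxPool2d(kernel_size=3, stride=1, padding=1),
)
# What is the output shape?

Input shape: (11, 8, 371, 144)
  -> after Conv2d 5x5 stride=2: (11, 113, 186, 72)
Output shape: (11, 113, 186, 72)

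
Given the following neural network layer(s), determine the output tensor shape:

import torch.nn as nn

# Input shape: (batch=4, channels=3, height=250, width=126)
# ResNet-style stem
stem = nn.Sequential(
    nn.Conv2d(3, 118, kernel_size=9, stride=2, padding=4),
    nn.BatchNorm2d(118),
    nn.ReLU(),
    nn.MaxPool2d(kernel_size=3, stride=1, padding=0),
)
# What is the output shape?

Input shape: (4, 3, 250, 126)
  -> after Conv2d 9x9 stride=2: (4, 118, 125, 63)
Output shape: (4, 118, 123, 61)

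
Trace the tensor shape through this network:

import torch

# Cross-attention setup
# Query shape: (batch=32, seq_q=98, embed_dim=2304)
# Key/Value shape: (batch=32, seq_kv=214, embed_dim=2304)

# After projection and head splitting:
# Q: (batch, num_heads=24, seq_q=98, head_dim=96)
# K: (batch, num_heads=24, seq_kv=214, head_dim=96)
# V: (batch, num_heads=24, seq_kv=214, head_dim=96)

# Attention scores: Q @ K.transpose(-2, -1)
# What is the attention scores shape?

Input shape: (32, 98, 2304)
Output shape: (32, 24, 98, 214)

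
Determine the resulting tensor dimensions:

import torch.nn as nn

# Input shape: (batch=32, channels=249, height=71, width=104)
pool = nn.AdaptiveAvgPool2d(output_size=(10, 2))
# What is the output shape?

Input shape: (32, 249, 71, 104)
Output shape: (32, 249, 10, 2)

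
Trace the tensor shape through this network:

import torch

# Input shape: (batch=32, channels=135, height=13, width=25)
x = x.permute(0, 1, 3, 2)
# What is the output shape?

Input shape: (32, 135, 13, 25)
Output shape: (32, 135, 25, 13)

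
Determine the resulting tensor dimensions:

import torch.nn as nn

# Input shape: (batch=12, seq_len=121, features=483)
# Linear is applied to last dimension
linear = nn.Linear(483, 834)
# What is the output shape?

Input shape: (12, 121, 483)
Output shape: (12, 121, 834)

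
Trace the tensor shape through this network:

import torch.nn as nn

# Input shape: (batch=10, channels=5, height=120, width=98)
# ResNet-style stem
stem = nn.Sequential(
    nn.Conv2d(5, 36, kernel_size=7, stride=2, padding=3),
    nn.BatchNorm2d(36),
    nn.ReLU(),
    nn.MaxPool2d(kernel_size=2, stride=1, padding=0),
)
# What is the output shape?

Input shape: (10, 5, 120, 98)
  -> after Conv2d 7x7 stride=2: (10, 36, 60, 49)
Output shape: (10, 36, 59, 48)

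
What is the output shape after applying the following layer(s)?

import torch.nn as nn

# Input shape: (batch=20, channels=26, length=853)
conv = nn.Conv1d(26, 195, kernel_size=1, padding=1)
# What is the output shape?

Input shape: (20, 26, 853)
Output shape: (20, 195, 855)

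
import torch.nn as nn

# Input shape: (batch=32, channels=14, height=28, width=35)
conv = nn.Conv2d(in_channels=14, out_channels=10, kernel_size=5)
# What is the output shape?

Input shape: (32, 14, 28, 35)
Output shape: (32, 10, 24, 31)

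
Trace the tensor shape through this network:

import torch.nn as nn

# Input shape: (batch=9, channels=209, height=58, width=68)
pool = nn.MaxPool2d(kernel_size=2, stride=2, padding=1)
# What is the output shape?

Input shape: (9, 209, 58, 68)
Output shape: (9, 209, 30, 35)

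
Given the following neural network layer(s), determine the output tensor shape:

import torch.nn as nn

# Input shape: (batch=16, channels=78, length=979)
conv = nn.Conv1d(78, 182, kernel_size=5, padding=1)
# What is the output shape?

Input shape: (16, 78, 979)
Output shape: (16, 182, 977)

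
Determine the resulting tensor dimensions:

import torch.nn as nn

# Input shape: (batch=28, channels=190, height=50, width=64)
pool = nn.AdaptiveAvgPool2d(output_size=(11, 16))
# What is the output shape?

Input shape: (28, 190, 50, 64)
Output shape: (28, 190, 11, 16)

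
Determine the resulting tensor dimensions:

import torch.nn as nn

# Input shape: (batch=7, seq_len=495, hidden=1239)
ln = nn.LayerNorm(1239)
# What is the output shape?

Input shape: (7, 495, 1239)
Output shape: (7, 495, 1239)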